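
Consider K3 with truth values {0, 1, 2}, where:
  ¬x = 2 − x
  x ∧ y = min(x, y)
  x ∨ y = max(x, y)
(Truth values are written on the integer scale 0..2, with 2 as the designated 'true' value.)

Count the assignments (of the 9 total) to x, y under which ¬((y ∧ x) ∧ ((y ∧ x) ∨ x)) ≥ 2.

x = 0, y = 0 ↦ 2  ≥
x = 0, y = 1 ↦ 2  ≥
x = 0, y = 2 ↦ 2  ≥
x = 1, y = 0 ↦ 2  ≥
x = 1, y = 1 ↦ 1  <
x = 1, y = 2 ↦ 1  <
x = 2, y = 0 ↦ 2  ≥
x = 2, y = 1 ↦ 1  <
x = 2, y = 2 ↦ 0  <
So 5 of the 9 assignments meet the threshold.

5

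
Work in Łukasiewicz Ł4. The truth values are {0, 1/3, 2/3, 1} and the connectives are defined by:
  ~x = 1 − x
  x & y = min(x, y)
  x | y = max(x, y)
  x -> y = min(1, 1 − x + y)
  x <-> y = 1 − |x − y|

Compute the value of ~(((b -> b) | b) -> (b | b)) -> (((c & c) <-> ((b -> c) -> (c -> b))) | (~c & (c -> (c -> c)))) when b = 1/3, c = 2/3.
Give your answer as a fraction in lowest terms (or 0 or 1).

b -> b = 1/3 -> 1/3 = 1
(b -> b) | b = 1 | 1/3 = 1
b | b = 1/3 | 1/3 = 1/3
((b -> b) | b) -> (b | b) = 1 -> 1/3 = 1/3
~(((b -> b) | b) -> (b | b)) = ~1/3 = 2/3
c & c = 2/3 & 2/3 = 2/3
b -> c = 1/3 -> 2/3 = 1
c -> b = 2/3 -> 1/3 = 2/3
(b -> c) -> (c -> b) = 1 -> 2/3 = 2/3
(c & c) <-> ((b -> c) -> (c -> b)) = 2/3 <-> 2/3 = 1
~c = ~2/3 = 1/3
c -> c = 2/3 -> 2/3 = 1
c -> (c -> c) = 2/3 -> 1 = 1
~c & (c -> (c -> c)) = 1/3 & 1 = 1/3
((c & c) <-> ((b -> c) -> (c -> b))) | (~c & (c -> (c -> c))) = 1 | 1/3 = 1
~(((b -> b) | b) -> (b | b)) -> (((c & c) <-> ((b -> c) -> (c -> b))) | (~c & (c -> (c -> c)))) = 2/3 -> 1 = 1

1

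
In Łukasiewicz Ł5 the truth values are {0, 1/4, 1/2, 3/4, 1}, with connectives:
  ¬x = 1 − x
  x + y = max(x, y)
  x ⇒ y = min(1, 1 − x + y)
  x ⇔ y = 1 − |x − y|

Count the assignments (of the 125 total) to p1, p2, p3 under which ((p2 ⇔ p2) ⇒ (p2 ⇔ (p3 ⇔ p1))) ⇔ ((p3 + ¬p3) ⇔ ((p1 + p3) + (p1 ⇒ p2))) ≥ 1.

38

value 1: 38 assignments (counts)
value 3/4: 40 assignments
value 1/2: 31 assignments
value 1/4: 9 assignments
value 0: 7 assignments
So 38 of the 125 assignments meet the threshold.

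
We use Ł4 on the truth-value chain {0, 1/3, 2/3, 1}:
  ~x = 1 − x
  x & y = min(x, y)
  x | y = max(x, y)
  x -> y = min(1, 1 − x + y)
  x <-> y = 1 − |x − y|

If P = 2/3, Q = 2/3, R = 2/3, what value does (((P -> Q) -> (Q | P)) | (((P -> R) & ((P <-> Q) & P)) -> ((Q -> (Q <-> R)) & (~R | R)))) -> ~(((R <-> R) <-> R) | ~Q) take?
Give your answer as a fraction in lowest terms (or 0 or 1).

1/3

P -> Q = 2/3 -> 2/3 = 1
Q | P = 2/3 | 2/3 = 2/3
(P -> Q) -> (Q | P) = 1 -> 2/3 = 2/3
P -> R = 2/3 -> 2/3 = 1
P <-> Q = 2/3 <-> 2/3 = 1
(P <-> Q) & P = 1 & 2/3 = 2/3
(P -> R) & ((P <-> Q) & P) = 1 & 2/3 = 2/3
Q <-> R = 2/3 <-> 2/3 = 1
Q -> (Q <-> R) = 2/3 -> 1 = 1
~R = ~2/3 = 1/3
~R | R = 1/3 | 2/3 = 2/3
(Q -> (Q <-> R)) & (~R | R) = 1 & 2/3 = 2/3
((P -> R) & ((P <-> Q) & P)) -> ((Q -> (Q <-> R)) & (~R | R)) = 2/3 -> 2/3 = 1
((P -> Q) -> (Q | P)) | (((P -> R) & ((P <-> Q) & P)) -> ((Q -> (Q <-> R)) & (~R | R))) = 2/3 | 1 = 1
R <-> R = 2/3 <-> 2/3 = 1
(R <-> R) <-> R = 1 <-> 2/3 = 2/3
~Q = ~2/3 = 1/3
((R <-> R) <-> R) | ~Q = 2/3 | 1/3 = 2/3
~(((R <-> R) <-> R) | ~Q) = ~2/3 = 1/3
(((P -> Q) -> (Q | P)) | (((P -> R) & ((P <-> Q) & P)) -> ((Q -> (Q <-> R)) & (~R | R)))) -> ~(((R <-> R) <-> R) | ~Q) = 1 -> 1/3 = 1/3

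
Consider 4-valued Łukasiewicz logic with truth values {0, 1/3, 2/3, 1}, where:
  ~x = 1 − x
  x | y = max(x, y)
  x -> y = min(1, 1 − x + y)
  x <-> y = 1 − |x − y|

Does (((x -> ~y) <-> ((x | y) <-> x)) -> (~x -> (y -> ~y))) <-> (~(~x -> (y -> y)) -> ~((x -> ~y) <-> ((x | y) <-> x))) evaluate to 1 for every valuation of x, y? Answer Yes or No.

Counterexample: take x = 1/3, y = 1.
~y = ~1 = 0
x -> ~y = 1/3 -> 0 = 2/3
x | y = 1/3 | 1 = 1
(x | y) <-> x = 1 <-> 1/3 = 1/3
(x -> ~y) <-> ((x | y) <-> x) = 2/3 <-> 1/3 = 2/3
~x = ~1/3 = 2/3
~y = ~1 = 0
y -> ~y = 1 -> 0 = 0
~x -> (y -> ~y) = 2/3 -> 0 = 1/3
((x -> ~y) <-> ((x | y) <-> x)) -> (~x -> (y -> ~y)) = 2/3 -> 1/3 = 2/3
~x = ~1/3 = 2/3
y -> y = 1 -> 1 = 1
~x -> (y -> y) = 2/3 -> 1 = 1
~(~x -> (y -> y)) = ~1 = 0
~y = ~1 = 0
x -> ~y = 1/3 -> 0 = 2/3
x | y = 1/3 | 1 = 1
(x | y) <-> x = 1 <-> 1/3 = 1/3
(x -> ~y) <-> ((x | y) <-> x) = 2/3 <-> 1/3 = 2/3
~((x -> ~y) <-> ((x | y) <-> x)) = ~2/3 = 1/3
~(~x -> (y -> y)) -> ~((x -> ~y) <-> ((x | y) <-> x)) = 0 -> 1/3 = 1
(((x -> ~y) <-> ((x | y) <-> x)) -> (~x -> (y -> ~y))) <-> (~(~x -> (y -> y)) -> ~((x -> ~y) <-> ((x | y) <-> x))) = 2/3 <-> 1 = 2/3
This gives 2/3 ≠ 1.

No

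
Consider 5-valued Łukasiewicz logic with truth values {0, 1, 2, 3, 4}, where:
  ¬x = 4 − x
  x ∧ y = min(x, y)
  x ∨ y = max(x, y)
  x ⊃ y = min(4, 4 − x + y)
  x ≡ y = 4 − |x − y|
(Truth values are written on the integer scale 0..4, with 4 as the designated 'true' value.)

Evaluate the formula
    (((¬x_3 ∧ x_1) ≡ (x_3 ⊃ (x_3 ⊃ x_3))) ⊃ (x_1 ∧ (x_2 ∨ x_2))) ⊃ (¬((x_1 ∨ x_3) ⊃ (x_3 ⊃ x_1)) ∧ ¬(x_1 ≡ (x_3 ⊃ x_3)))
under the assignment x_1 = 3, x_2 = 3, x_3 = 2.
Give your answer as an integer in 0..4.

¬x_3 = ¬2 = 2
¬x_3 ∧ x_1 = 2 ∧ 3 = 2
x_3 ⊃ x_3 = 2 ⊃ 2 = 4
x_3 ⊃ (x_3 ⊃ x_3) = 2 ⊃ 4 = 4
(¬x_3 ∧ x_1) ≡ (x_3 ⊃ (x_3 ⊃ x_3)) = 2 ≡ 4 = 2
x_2 ∨ x_2 = 3 ∨ 3 = 3
x_1 ∧ (x_2 ∨ x_2) = 3 ∧ 3 = 3
((¬x_3 ∧ x_1) ≡ (x_3 ⊃ (x_3 ⊃ x_3))) ⊃ (x_1 ∧ (x_2 ∨ x_2)) = 2 ⊃ 3 = 4
x_1 ∨ x_3 = 3 ∨ 2 = 3
x_3 ⊃ x_1 = 2 ⊃ 3 = 4
(x_1 ∨ x_3) ⊃ (x_3 ⊃ x_1) = 3 ⊃ 4 = 4
¬((x_1 ∨ x_3) ⊃ (x_3 ⊃ x_1)) = ¬4 = 0
x_3 ⊃ x_3 = 2 ⊃ 2 = 4
x_1 ≡ (x_3 ⊃ x_3) = 3 ≡ 4 = 3
¬(x_1 ≡ (x_3 ⊃ x_3)) = ¬3 = 1
¬((x_1 ∨ x_3) ⊃ (x_3 ⊃ x_1)) ∧ ¬(x_1 ≡ (x_3 ⊃ x_3)) = 0 ∧ 1 = 0
(((¬x_3 ∧ x_1) ≡ (x_3 ⊃ (x_3 ⊃ x_3))) ⊃ (x_1 ∧ (x_2 ∨ x_2))) ⊃ (¬((x_1 ∨ x_3) ⊃ (x_3 ⊃ x_1)) ∧ ¬(x_1 ≡ (x_3 ⊃ x_3))) = 4 ⊃ 0 = 0

0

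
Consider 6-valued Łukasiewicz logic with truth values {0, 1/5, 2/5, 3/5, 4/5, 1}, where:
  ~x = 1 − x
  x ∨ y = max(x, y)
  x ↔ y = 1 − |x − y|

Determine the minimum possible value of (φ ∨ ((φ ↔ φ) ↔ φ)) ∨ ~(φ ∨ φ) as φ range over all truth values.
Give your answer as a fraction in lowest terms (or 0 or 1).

3/5

Take φ = 2/5:
φ ↔ φ = 2/5 ↔ 2/5 = 1
(φ ↔ φ) ↔ φ = 1 ↔ 2/5 = 2/5
φ ∨ ((φ ↔ φ) ↔ φ) = 2/5 ∨ 2/5 = 2/5
φ ∨ φ = 2/5 ∨ 2/5 = 2/5
~(φ ∨ φ) = ~2/5 = 3/5
(φ ∨ ((φ ↔ φ) ↔ φ)) ∨ ~(φ ∨ φ) = 2/5 ∨ 3/5 = 3/5
No assignment yields a value below 3/5, so this is the minimum.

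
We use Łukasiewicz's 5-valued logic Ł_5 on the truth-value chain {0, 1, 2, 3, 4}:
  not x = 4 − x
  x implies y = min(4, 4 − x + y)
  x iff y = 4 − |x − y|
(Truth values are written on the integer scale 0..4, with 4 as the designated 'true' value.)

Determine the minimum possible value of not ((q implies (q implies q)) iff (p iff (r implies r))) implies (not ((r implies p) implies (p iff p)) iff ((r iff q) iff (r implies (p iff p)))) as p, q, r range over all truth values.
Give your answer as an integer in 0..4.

0

Take p = 0, q = 0, r = 0:
q implies q = 0 implies 0 = 4
q implies (q implies q) = 0 implies 4 = 4
r implies r = 0 implies 0 = 4
p iff (r implies r) = 0 iff 4 = 0
(q implies (q implies q)) iff (p iff (r implies r)) = 4 iff 0 = 0
not ((q implies (q implies q)) iff (p iff (r implies r))) = not 0 = 4
r implies p = 0 implies 0 = 4
p iff p = 0 iff 0 = 4
(r implies p) implies (p iff p) = 4 implies 4 = 4
not ((r implies p) implies (p iff p)) = not 4 = 0
r iff q = 0 iff 0 = 4
p iff p = 0 iff 0 = 4
r implies (p iff p) = 0 implies 4 = 4
(r iff q) iff (r implies (p iff p)) = 4 iff 4 = 4
not ((r implies p) implies (p iff p)) iff ((r iff q) iff (r implies (p iff p))) = 0 iff 4 = 0
not ((q implies (q implies q)) iff (p iff (r implies r))) implies (not ((r implies p) implies (p iff p)) iff ((r iff q) iff (r implies (p iff p)))) = 4 implies 0 = 0
No assignment yields a value below 0, so this is the minimum.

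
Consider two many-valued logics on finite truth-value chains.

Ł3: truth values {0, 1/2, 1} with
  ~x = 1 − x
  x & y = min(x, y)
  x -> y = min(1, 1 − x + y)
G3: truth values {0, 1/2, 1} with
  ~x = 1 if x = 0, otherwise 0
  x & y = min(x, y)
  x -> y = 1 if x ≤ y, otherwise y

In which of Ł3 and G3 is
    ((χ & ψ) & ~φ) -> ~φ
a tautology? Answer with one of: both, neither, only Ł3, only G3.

both

In Ł3: every assignment gives 1 — tautology.
In G3: every assignment gives 1 — tautology.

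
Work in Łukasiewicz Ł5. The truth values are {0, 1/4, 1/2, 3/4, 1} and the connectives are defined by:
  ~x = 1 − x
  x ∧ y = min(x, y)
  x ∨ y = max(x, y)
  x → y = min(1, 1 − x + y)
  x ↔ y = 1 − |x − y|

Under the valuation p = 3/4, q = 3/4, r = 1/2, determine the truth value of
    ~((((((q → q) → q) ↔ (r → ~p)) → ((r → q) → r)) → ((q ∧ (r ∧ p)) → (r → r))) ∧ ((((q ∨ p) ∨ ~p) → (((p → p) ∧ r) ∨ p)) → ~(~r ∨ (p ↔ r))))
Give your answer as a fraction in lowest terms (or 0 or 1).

3/4

q → q = 3/4 → 3/4 = 1
(q → q) → q = 1 → 3/4 = 3/4
~p = ~3/4 = 1/4
r → ~p = 1/2 → 1/4 = 3/4
((q → q) → q) ↔ (r → ~p) = 3/4 ↔ 3/4 = 1
r → q = 1/2 → 3/4 = 1
(r → q) → r = 1 → 1/2 = 1/2
(((q → q) → q) ↔ (r → ~p)) → ((r → q) → r) = 1 → 1/2 = 1/2
r ∧ p = 1/2 ∧ 3/4 = 1/2
q ∧ (r ∧ p) = 3/4 ∧ 1/2 = 1/2
r → r = 1/2 → 1/2 = 1
(q ∧ (r ∧ p)) → (r → r) = 1/2 → 1 = 1
((((q → q) → q) ↔ (r → ~p)) → ((r → q) → r)) → ((q ∧ (r ∧ p)) → (r → r)) = 1/2 → 1 = 1
q ∨ p = 3/4 ∨ 3/4 = 3/4
~p = ~3/4 = 1/4
(q ∨ p) ∨ ~p = 3/4 ∨ 1/4 = 3/4
p → p = 3/4 → 3/4 = 1
(p → p) ∧ r = 1 ∧ 1/2 = 1/2
((p → p) ∧ r) ∨ p = 1/2 ∨ 3/4 = 3/4
((q ∨ p) ∨ ~p) → (((p → p) ∧ r) ∨ p) = 3/4 → 3/4 = 1
~r = ~1/2 = 1/2
p ↔ r = 3/4 ↔ 1/2 = 3/4
~r ∨ (p ↔ r) = 1/2 ∨ 3/4 = 3/4
~(~r ∨ (p ↔ r)) = ~3/4 = 1/4
(((q ∨ p) ∨ ~p) → (((p → p) ∧ r) ∨ p)) → ~(~r ∨ (p ↔ r)) = 1 → 1/4 = 1/4
(((((q → q) → q) ↔ (r → ~p)) → ((r → q) → r)) → ((q ∧ (r ∧ p)) → (r → r))) ∧ ((((q ∨ p) ∨ ~p) → (((p → p) ∧ r) ∨ p)) → ~(~r ∨ (p ↔ r))) = 1 ∧ 1/4 = 1/4
~((((((q → q) → q) ↔ (r → ~p)) → ((r → q) → r)) → ((q ∧ (r ∧ p)) → (r → r))) ∧ ((((q ∨ p) ∨ ~p) → (((p → p) ∧ r) ∨ p)) → ~(~r ∨ (p ↔ r)))) = ~1/4 = 3/4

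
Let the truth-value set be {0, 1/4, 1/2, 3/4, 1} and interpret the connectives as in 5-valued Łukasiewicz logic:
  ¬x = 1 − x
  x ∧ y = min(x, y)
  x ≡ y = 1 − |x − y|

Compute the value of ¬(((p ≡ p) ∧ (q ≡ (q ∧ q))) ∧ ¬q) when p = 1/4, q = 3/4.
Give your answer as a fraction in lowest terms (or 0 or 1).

3/4

p ≡ p = 1/4 ≡ 1/4 = 1
q ∧ q = 3/4 ∧ 3/4 = 3/4
q ≡ (q ∧ q) = 3/4 ≡ 3/4 = 1
(p ≡ p) ∧ (q ≡ (q ∧ q)) = 1 ∧ 1 = 1
¬q = ¬3/4 = 1/4
((p ≡ p) ∧ (q ≡ (q ∧ q))) ∧ ¬q = 1 ∧ 1/4 = 1/4
¬(((p ≡ p) ∧ (q ≡ (q ∧ q))) ∧ ¬q) = ¬1/4 = 3/4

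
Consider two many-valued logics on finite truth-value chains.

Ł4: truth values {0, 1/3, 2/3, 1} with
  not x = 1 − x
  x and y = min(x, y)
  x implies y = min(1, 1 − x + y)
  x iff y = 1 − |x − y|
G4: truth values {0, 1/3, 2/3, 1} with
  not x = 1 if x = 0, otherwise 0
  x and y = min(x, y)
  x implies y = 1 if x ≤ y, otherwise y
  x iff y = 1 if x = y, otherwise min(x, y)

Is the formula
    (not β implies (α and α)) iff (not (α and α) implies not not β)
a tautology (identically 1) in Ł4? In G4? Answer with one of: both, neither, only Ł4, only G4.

only Ł4

In Ł4: every assignment gives 1 — tautology.
In G4: at α = 1/3, β = 0 the value is 1/3 — not a tautology.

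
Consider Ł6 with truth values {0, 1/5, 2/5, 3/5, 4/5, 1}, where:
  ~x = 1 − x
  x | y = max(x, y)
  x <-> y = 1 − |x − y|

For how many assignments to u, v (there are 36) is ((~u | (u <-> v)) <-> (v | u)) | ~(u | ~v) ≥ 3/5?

value 1: 6 assignments (counts)
value 4/5: 12 assignments (counts)
value 3/5: 8 assignments (counts)
value 2/5: 5 assignments
value 1/5: 3 assignments
value 0: 2 assignments
So 26 of the 36 assignments meet the threshold.

26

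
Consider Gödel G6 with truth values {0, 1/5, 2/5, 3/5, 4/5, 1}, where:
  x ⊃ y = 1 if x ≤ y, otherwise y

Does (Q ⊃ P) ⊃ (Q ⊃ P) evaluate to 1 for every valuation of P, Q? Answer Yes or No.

Yes

At P = 0, Q = 1/5, for instance:
Q ⊃ P = 1/5 ⊃ 0 = 0
(Q ⊃ P) ⊃ (Q ⊃ P) = 0 ⊃ 0 = 1
and checking the remaining 35 assignments likewise gives ≥ 1 in every case.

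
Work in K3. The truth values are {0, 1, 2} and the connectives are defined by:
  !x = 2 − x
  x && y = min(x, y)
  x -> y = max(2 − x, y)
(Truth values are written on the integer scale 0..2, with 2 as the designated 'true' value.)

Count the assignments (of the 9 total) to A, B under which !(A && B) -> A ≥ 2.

A = 0, B = 0 ↦ 0  <
A = 0, B = 1 ↦ 0  <
A = 0, B = 2 ↦ 0  <
A = 1, B = 0 ↦ 1  <
A = 1, B = 1 ↦ 1  <
A = 1, B = 2 ↦ 1  <
A = 2, B = 0 ↦ 2  ≥
A = 2, B = 1 ↦ 2  ≥
A = 2, B = 2 ↦ 2  ≥
So 3 of the 9 assignments meet the threshold.

3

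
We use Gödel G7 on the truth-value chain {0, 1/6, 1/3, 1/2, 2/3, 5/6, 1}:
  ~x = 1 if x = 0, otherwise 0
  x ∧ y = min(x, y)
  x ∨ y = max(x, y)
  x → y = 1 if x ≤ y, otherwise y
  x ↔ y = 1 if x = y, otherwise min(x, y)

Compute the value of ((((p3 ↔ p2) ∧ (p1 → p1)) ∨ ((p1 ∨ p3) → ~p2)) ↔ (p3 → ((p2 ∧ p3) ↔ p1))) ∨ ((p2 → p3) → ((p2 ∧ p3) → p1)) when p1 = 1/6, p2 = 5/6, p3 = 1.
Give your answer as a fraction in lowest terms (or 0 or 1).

p3 ↔ p2 = 1 ↔ 5/6 = 5/6
p1 → p1 = 1/6 → 1/6 = 1
(p3 ↔ p2) ∧ (p1 → p1) = 5/6 ∧ 1 = 5/6
p1 ∨ p3 = 1/6 ∨ 1 = 1
~p2 = ~5/6 = 0
(p1 ∨ p3) → ~p2 = 1 → 0 = 0
((p3 ↔ p2) ∧ (p1 → p1)) ∨ ((p1 ∨ p3) → ~p2) = 5/6 ∨ 0 = 5/6
p2 ∧ p3 = 5/6 ∧ 1 = 5/6
(p2 ∧ p3) ↔ p1 = 5/6 ↔ 1/6 = 1/6
p3 → ((p2 ∧ p3) ↔ p1) = 1 → 1/6 = 1/6
(((p3 ↔ p2) ∧ (p1 → p1)) ∨ ((p1 ∨ p3) → ~p2)) ↔ (p3 → ((p2 ∧ p3) ↔ p1)) = 5/6 ↔ 1/6 = 1/6
p2 → p3 = 5/6 → 1 = 1
p2 ∧ p3 = 5/6 ∧ 1 = 5/6
(p2 ∧ p3) → p1 = 5/6 → 1/6 = 1/6
(p2 → p3) → ((p2 ∧ p3) → p1) = 1 → 1/6 = 1/6
((((p3 ↔ p2) ∧ (p1 → p1)) ∨ ((p1 ∨ p3) → ~p2)) ↔ (p3 → ((p2 ∧ p3) ↔ p1))) ∨ ((p2 → p3) → ((p2 ∧ p3) → p1)) = 1/6 ∨ 1/6 = 1/6

1/6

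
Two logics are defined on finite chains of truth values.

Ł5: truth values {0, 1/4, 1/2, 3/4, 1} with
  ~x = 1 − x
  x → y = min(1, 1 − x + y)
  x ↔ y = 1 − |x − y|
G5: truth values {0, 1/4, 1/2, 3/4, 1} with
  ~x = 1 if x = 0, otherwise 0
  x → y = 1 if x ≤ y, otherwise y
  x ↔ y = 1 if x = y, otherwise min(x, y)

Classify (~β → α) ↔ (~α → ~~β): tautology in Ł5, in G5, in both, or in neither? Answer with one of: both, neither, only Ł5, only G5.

only Ł5

In Ł5: every assignment gives 1 — tautology.
In G5: at α = 1/4, β = 0 the value is 1/4 — not a tautology.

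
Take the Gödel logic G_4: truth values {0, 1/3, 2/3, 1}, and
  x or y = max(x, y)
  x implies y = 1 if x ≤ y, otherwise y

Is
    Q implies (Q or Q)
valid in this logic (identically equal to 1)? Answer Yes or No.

Yes

Q = 0 ↦ 1
Q = 1/3 ↦ 1
Q = 2/3 ↦ 1
Q = 1 ↦ 1
Every assignment gives a value ≥ 1.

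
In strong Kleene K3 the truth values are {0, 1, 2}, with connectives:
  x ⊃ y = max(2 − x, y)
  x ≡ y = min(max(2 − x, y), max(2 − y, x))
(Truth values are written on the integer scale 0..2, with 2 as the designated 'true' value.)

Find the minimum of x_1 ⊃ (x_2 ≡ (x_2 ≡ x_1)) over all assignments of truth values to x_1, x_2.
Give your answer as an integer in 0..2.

Take x_1 = 1, x_2 = 0:
x_2 ≡ x_1 = 0 ≡ 1 = 1
x_2 ≡ (x_2 ≡ x_1) = 0 ≡ 1 = 1
x_1 ⊃ (x_2 ≡ (x_2 ≡ x_1)) = 1 ⊃ 1 = 1
No assignment yields a value below 1, so this is the minimum.

1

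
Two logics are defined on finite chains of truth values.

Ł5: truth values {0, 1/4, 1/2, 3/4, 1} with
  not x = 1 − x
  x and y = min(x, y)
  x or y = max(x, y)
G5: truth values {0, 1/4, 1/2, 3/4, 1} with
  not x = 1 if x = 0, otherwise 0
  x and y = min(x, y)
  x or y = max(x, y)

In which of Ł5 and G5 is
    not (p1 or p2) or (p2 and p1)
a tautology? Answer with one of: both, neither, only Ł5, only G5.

neither

In Ł5: at p1 = 0, p2 = 1/4 the value is 3/4 — not a tautology.
In G5: at p1 = 0, p2 = 1/4 the value is 0 — not a tautology.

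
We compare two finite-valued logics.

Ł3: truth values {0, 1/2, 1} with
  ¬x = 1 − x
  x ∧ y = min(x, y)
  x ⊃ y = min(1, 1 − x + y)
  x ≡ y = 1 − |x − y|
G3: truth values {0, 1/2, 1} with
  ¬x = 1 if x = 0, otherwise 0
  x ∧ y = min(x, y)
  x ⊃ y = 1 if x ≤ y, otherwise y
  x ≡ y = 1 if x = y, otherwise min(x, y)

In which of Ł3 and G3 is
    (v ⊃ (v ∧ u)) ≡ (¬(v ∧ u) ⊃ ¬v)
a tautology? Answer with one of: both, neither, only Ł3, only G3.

only Ł3

In Ł3: every assignment gives 1 — tautology.
In G3: at u = 1/2, v = 1 the value is 1/2 — not a tautology.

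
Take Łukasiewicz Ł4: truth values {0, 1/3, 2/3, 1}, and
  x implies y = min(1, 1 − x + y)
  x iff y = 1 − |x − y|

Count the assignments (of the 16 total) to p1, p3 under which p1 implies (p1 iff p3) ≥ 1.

12

p1 = 0, p3 = 0 ↦ 1  ≥
p1 = 0, p3 = 1/3 ↦ 1  ≥
p1 = 0, p3 = 2/3 ↦ 1  ≥
p1 = 0, p3 = 1 ↦ 1  ≥
p1 = 1/3, p3 = 0 ↦ 1  ≥
p1 = 1/3, p3 = 1/3 ↦ 1  ≥
p1 = 1/3, p3 = 2/3 ↦ 1  ≥
p1 = 1/3, p3 = 1 ↦ 1  ≥
p1 = 2/3, p3 = 0 ↦ 2/3  <
p1 = 2/3, p3 = 1/3 ↦ 1  ≥
p1 = 2/3, p3 = 2/3 ↦ 1  ≥
p1 = 2/3, p3 = 1 ↦ 1  ≥
p1 = 1, p3 = 0 ↦ 0  <
p1 = 1, p3 = 1/3 ↦ 1/3  <
p1 = 1, p3 = 2/3 ↦ 2/3  <
p1 = 1, p3 = 1 ↦ 1  ≥
So 12 of the 16 assignments meet the threshold.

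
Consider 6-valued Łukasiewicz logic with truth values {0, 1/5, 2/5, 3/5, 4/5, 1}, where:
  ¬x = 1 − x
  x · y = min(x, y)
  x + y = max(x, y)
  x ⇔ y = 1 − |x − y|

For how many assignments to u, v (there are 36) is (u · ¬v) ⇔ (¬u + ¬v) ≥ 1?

12

value 1: 12 assignments (counts)
value 4/5: 6 assignments
value 3/5: 4 assignments
value 2/5: 6 assignments
value 1/5: 2 assignments
value 0: 6 assignments
So 12 of the 36 assignments meet the threshold.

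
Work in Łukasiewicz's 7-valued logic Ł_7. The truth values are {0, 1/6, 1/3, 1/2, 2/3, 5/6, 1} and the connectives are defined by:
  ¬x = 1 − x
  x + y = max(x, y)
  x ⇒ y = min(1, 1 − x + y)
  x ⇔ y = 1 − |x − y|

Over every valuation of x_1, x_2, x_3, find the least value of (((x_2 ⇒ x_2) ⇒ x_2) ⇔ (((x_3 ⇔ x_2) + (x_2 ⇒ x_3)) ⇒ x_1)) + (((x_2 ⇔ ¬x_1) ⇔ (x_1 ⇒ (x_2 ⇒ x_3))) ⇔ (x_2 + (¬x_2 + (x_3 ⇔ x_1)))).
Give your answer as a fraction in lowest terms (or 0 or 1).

Take x_1 = 1/2, x_2 = 0, x_3 = 0:
x_2 ⇒ x_2 = 0 ⇒ 0 = 1
(x_2 ⇒ x_2) ⇒ x_2 = 1 ⇒ 0 = 0
x_3 ⇔ x_2 = 0 ⇔ 0 = 1
x_2 ⇒ x_3 = 0 ⇒ 0 = 1
(x_3 ⇔ x_2) + (x_2 ⇒ x_3) = 1 + 1 = 1
((x_3 ⇔ x_2) + (x_2 ⇒ x_3)) ⇒ x_1 = 1 ⇒ 1/2 = 1/2
((x_2 ⇒ x_2) ⇒ x_2) ⇔ (((x_3 ⇔ x_2) + (x_2 ⇒ x_3)) ⇒ x_1) = 0 ⇔ 1/2 = 1/2
¬x_1 = ¬1/2 = 1/2
x_2 ⇔ ¬x_1 = 0 ⇔ 1/2 = 1/2
x_2 ⇒ x_3 = 0 ⇒ 0 = 1
x_1 ⇒ (x_2 ⇒ x_3) = 1/2 ⇒ 1 = 1
(x_2 ⇔ ¬x_1) ⇔ (x_1 ⇒ (x_2 ⇒ x_3)) = 1/2 ⇔ 1 = 1/2
¬x_2 = ¬0 = 1
x_3 ⇔ x_1 = 0 ⇔ 1/2 = 1/2
¬x_2 + (x_3 ⇔ x_1) = 1 + 1/2 = 1
x_2 + (¬x_2 + (x_3 ⇔ x_1)) = 0 + 1 = 1
((x_2 ⇔ ¬x_1) ⇔ (x_1 ⇒ (x_2 ⇒ x_3))) ⇔ (x_2 + (¬x_2 + (x_3 ⇔ x_1))) = 1/2 ⇔ 1 = 1/2
(((x_2 ⇒ x_2) ⇒ x_2) ⇔ (((x_3 ⇔ x_2) + (x_2 ⇒ x_3)) ⇒ x_1)) + (((x_2 ⇔ ¬x_1) ⇔ (x_1 ⇒ (x_2 ⇒ x_3))) ⇔ (x_2 + (¬x_2 + (x_3 ⇔ x_1)))) = 1/2 + 1/2 = 1/2
No assignment yields a value below 1/2, so this is the minimum.

1/2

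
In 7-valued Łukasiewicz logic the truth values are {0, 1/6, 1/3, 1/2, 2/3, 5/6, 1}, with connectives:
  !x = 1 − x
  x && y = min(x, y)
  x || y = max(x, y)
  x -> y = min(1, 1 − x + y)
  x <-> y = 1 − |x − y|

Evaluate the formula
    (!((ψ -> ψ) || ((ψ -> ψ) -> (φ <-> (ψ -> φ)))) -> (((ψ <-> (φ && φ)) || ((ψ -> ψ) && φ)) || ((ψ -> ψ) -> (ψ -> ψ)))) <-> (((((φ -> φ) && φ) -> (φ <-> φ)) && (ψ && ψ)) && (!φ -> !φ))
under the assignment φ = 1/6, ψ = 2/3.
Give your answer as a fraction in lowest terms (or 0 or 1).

ψ -> ψ = 2/3 -> 2/3 = 1
ψ -> ψ = 2/3 -> 2/3 = 1
ψ -> φ = 2/3 -> 1/6 = 1/2
φ <-> (ψ -> φ) = 1/6 <-> 1/2 = 2/3
(ψ -> ψ) -> (φ <-> (ψ -> φ)) = 1 -> 2/3 = 2/3
(ψ -> ψ) || ((ψ -> ψ) -> (φ <-> (ψ -> φ))) = 1 || 2/3 = 1
!((ψ -> ψ) || ((ψ -> ψ) -> (φ <-> (ψ -> φ)))) = !1 = 0
φ && φ = 1/6 && 1/6 = 1/6
ψ <-> (φ && φ) = 2/3 <-> 1/6 = 1/2
ψ -> ψ = 2/3 -> 2/3 = 1
(ψ -> ψ) && φ = 1 && 1/6 = 1/6
(ψ <-> (φ && φ)) || ((ψ -> ψ) && φ) = 1/2 || 1/6 = 1/2
ψ -> ψ = 2/3 -> 2/3 = 1
ψ -> ψ = 2/3 -> 2/3 = 1
(ψ -> ψ) -> (ψ -> ψ) = 1 -> 1 = 1
((ψ <-> (φ && φ)) || ((ψ -> ψ) && φ)) || ((ψ -> ψ) -> (ψ -> ψ)) = 1/2 || 1 = 1
!((ψ -> ψ) || ((ψ -> ψ) -> (φ <-> (ψ -> φ)))) -> (((ψ <-> (φ && φ)) || ((ψ -> ψ) && φ)) || ((ψ -> ψ) -> (ψ -> ψ))) = 0 -> 1 = 1
φ -> φ = 1/6 -> 1/6 = 1
(φ -> φ) && φ = 1 && 1/6 = 1/6
φ <-> φ = 1/6 <-> 1/6 = 1
((φ -> φ) && φ) -> (φ <-> φ) = 1/6 -> 1 = 1
ψ && ψ = 2/3 && 2/3 = 2/3
(((φ -> φ) && φ) -> (φ <-> φ)) && (ψ && ψ) = 1 && 2/3 = 2/3
!φ = !1/6 = 5/6
!φ = !1/6 = 5/6
!φ -> !φ = 5/6 -> 5/6 = 1
((((φ -> φ) && φ) -> (φ <-> φ)) && (ψ && ψ)) && (!φ -> !φ) = 2/3 && 1 = 2/3
(!((ψ -> ψ) || ((ψ -> ψ) -> (φ <-> (ψ -> φ)))) -> (((ψ <-> (φ && φ)) || ((ψ -> ψ) && φ)) || ((ψ -> ψ) -> (ψ -> ψ)))) <-> (((((φ -> φ) && φ) -> (φ <-> φ)) && (ψ && ψ)) && (!φ -> !φ)) = 1 <-> 2/3 = 2/3

2/3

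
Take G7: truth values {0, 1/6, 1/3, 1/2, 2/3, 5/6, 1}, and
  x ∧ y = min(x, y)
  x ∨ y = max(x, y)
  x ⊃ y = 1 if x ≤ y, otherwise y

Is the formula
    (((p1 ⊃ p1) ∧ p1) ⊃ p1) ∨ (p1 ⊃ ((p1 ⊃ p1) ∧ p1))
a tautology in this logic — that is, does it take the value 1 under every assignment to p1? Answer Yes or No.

Yes

p1 = 0 ↦ 1
p1 = 1/6 ↦ 1
p1 = 1/3 ↦ 1
p1 = 1/2 ↦ 1
p1 = 2/3 ↦ 1
p1 = 5/6 ↦ 1
p1 = 1 ↦ 1
Every assignment gives a value ≥ 1.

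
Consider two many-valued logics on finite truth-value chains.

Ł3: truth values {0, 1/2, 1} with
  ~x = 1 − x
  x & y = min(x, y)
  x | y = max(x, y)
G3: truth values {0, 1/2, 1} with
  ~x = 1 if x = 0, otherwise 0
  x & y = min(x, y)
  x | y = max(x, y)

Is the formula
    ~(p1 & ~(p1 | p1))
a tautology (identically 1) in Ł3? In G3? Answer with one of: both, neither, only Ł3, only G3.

In Ł3: at p1 = 1/2 the value is 1/2 — not a tautology.
In G3: every assignment gives 1 — tautology.

only G3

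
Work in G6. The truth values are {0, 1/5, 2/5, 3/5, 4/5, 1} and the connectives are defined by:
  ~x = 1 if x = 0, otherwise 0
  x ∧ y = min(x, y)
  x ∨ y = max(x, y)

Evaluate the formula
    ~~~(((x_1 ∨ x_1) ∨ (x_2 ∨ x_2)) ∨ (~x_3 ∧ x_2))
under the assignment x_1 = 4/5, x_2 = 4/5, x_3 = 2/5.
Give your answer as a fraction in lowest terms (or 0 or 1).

x_1 ∨ x_1 = 4/5 ∨ 4/5 = 4/5
x_2 ∨ x_2 = 4/5 ∨ 4/5 = 4/5
(x_1 ∨ x_1) ∨ (x_2 ∨ x_2) = 4/5 ∨ 4/5 = 4/5
~x_3 = ~2/5 = 0
~x_3 ∧ x_2 = 0 ∧ 4/5 = 0
((x_1 ∨ x_1) ∨ (x_2 ∨ x_2)) ∨ (~x_3 ∧ x_2) = 4/5 ∨ 0 = 4/5
~(((x_1 ∨ x_1) ∨ (x_2 ∨ x_2)) ∨ (~x_3 ∧ x_2)) = ~4/5 = 0
~~(((x_1 ∨ x_1) ∨ (x_2 ∨ x_2)) ∨ (~x_3 ∧ x_2)) = ~0 = 1
~~~(((x_1 ∨ x_1) ∨ (x_2 ∨ x_2)) ∨ (~x_3 ∧ x_2)) = ~1 = 0

0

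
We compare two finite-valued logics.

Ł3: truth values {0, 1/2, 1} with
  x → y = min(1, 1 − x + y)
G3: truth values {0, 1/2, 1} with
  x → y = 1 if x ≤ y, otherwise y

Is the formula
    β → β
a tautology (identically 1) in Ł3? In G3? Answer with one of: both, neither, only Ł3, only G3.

both

In Ł3: every assignment gives 1 — tautology.
In G3: every assignment gives 1 — tautology.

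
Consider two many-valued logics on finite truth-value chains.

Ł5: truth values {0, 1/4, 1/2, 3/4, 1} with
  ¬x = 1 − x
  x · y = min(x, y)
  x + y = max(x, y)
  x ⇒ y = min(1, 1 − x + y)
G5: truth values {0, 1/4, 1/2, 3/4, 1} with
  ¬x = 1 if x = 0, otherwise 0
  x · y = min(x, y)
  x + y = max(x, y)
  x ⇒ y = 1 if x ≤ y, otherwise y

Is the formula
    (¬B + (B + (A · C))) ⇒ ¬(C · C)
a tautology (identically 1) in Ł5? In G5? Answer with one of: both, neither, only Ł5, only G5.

neither

In Ł5: at A = 0, B = 0, C = 1/4 the value is 3/4 — not a tautology.
In G5: at A = 0, B = 0, C = 1/4 the value is 0 — not a tautology.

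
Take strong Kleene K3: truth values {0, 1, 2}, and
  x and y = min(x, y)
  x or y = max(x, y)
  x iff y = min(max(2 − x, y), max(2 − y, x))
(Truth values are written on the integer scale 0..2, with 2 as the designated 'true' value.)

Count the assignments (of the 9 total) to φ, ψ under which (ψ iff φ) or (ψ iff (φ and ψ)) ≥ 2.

4

φ = 0, ψ = 0 ↦ 2  ≥
φ = 0, ψ = 1 ↦ 1  <
φ = 0, ψ = 2 ↦ 0  <
φ = 1, ψ = 0 ↦ 2  ≥
φ = 1, ψ = 1 ↦ 1  <
φ = 1, ψ = 2 ↦ 1  <
φ = 2, ψ = 0 ↦ 2  ≥
φ = 2, ψ = 1 ↦ 1  <
φ = 2, ψ = 2 ↦ 2  ≥
So 4 of the 9 assignments meet the threshold.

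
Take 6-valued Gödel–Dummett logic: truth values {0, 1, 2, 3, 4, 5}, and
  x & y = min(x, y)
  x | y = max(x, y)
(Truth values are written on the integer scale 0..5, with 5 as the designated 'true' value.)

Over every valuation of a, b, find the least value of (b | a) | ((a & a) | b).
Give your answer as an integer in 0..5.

0

Take a = 0, b = 0:
b | a = 0 | 0 = 0
a & a = 0 & 0 = 0
(a & a) | b = 0 | 0 = 0
(b | a) | ((a & a) | b) = 0 | 0 = 0
No assignment yields a value below 0, so this is the minimum.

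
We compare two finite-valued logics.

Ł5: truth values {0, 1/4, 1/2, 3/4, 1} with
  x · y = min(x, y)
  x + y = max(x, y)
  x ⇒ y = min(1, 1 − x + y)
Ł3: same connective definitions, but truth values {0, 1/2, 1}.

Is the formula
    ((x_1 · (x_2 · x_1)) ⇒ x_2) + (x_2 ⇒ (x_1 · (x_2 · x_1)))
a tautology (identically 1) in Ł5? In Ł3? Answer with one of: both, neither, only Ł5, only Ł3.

both

In Ł5: every assignment gives 1 — tautology.
In Ł3: every assignment gives 1 — tautology.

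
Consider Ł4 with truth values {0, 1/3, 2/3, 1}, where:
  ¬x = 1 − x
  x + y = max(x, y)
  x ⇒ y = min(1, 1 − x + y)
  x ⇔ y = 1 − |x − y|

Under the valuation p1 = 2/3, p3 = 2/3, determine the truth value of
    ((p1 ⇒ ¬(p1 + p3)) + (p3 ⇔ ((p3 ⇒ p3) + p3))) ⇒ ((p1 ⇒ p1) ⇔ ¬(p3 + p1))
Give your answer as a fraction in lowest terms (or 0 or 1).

2/3

p1 + p3 = 2/3 + 2/3 = 2/3
¬(p1 + p3) = ¬2/3 = 1/3
p1 ⇒ ¬(p1 + p3) = 2/3 ⇒ 1/3 = 2/3
p3 ⇒ p3 = 2/3 ⇒ 2/3 = 1
(p3 ⇒ p3) + p3 = 1 + 2/3 = 1
p3 ⇔ ((p3 ⇒ p3) + p3) = 2/3 ⇔ 1 = 2/3
(p1 ⇒ ¬(p1 + p3)) + (p3 ⇔ ((p3 ⇒ p3) + p3)) = 2/3 + 2/3 = 2/3
p1 ⇒ p1 = 2/3 ⇒ 2/3 = 1
p3 + p1 = 2/3 + 2/3 = 2/3
¬(p3 + p1) = ¬2/3 = 1/3
(p1 ⇒ p1) ⇔ ¬(p3 + p1) = 1 ⇔ 1/3 = 1/3
((p1 ⇒ ¬(p1 + p3)) + (p3 ⇔ ((p3 ⇒ p3) + p3))) ⇒ ((p1 ⇒ p1) ⇔ ¬(p3 + p1)) = 2/3 ⇒ 1/3 = 2/3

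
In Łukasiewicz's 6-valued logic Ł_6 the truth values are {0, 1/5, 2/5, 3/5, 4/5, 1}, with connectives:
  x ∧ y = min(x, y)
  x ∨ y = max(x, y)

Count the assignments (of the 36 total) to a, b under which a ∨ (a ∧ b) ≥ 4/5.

12

value 1: 6 assignments (counts)
value 4/5: 6 assignments (counts)
value 3/5: 6 assignments
value 2/5: 6 assignments
value 1/5: 6 assignments
value 0: 6 assignments
So 12 of the 36 assignments meet the threshold.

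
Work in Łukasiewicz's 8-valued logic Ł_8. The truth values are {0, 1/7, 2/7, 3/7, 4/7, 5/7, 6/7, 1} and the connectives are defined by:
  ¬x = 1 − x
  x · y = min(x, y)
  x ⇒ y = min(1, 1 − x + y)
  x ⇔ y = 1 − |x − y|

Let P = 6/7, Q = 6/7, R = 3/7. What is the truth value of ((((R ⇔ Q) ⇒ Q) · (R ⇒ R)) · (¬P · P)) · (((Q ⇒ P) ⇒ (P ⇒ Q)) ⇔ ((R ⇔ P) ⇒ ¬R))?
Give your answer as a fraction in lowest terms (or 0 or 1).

1/7

R ⇔ Q = 3/7 ⇔ 6/7 = 4/7
(R ⇔ Q) ⇒ Q = 4/7 ⇒ 6/7 = 1
R ⇒ R = 3/7 ⇒ 3/7 = 1
((R ⇔ Q) ⇒ Q) · (R ⇒ R) = 1 · 1 = 1
¬P = ¬6/7 = 1/7
¬P · P = 1/7 · 6/7 = 1/7
(((R ⇔ Q) ⇒ Q) · (R ⇒ R)) · (¬P · P) = 1 · 1/7 = 1/7
Q ⇒ P = 6/7 ⇒ 6/7 = 1
P ⇒ Q = 6/7 ⇒ 6/7 = 1
(Q ⇒ P) ⇒ (P ⇒ Q) = 1 ⇒ 1 = 1
R ⇔ P = 3/7 ⇔ 6/7 = 4/7
¬R = ¬3/7 = 4/7
(R ⇔ P) ⇒ ¬R = 4/7 ⇒ 4/7 = 1
((Q ⇒ P) ⇒ (P ⇒ Q)) ⇔ ((R ⇔ P) ⇒ ¬R) = 1 ⇔ 1 = 1
((((R ⇔ Q) ⇒ Q) · (R ⇒ R)) · (¬P · P)) · (((Q ⇒ P) ⇒ (P ⇒ Q)) ⇔ ((R ⇔ P) ⇒ ¬R)) = 1/7 · 1 = 1/7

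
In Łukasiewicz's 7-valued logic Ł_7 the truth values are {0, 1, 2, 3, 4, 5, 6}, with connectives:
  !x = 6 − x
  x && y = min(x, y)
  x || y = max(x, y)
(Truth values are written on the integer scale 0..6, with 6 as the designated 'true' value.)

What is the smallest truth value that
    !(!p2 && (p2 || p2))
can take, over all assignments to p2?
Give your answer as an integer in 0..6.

3

Take p2 = 3:
!p2 = !3 = 3
p2 || p2 = 3 || 3 = 3
!p2 && (p2 || p2) = 3 && 3 = 3
!(!p2 && (p2 || p2)) = !3 = 3
No assignment yields a value below 3, so this is the minimum.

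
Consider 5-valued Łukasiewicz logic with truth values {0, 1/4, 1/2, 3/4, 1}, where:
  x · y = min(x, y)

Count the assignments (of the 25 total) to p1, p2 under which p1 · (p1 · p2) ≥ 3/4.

4

value 1: 1 assignment (counts)
value 3/4: 3 assignments (counts)
value 1/2: 5 assignments
value 1/4: 7 assignments
value 0: 9 assignments
So 4 of the 25 assignments meet the threshold.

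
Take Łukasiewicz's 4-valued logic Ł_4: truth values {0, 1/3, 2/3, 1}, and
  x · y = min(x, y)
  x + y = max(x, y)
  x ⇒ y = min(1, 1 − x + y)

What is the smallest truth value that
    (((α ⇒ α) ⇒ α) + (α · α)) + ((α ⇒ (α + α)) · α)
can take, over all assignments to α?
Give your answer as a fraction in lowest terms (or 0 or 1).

Take α = 0:
α ⇒ α = 0 ⇒ 0 = 1
(α ⇒ α) ⇒ α = 1 ⇒ 0 = 0
α · α = 0 · 0 = 0
((α ⇒ α) ⇒ α) + (α · α) = 0 + 0 = 0
α + α = 0 + 0 = 0
α ⇒ (α + α) = 0 ⇒ 0 = 1
(α ⇒ (α + α)) · α = 1 · 0 = 0
(((α ⇒ α) ⇒ α) + (α · α)) + ((α ⇒ (α + α)) · α) = 0 + 0 = 0
No assignment yields a value below 0, so this is the minimum.

0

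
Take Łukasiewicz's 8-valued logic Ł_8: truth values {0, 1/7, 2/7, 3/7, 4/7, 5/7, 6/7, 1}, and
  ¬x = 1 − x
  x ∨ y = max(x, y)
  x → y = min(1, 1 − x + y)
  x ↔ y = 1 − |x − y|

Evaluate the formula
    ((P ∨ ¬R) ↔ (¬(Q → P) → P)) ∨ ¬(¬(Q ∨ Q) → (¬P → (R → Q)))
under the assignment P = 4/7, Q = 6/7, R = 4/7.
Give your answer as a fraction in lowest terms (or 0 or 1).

4/7

¬R = ¬4/7 = 3/7
P ∨ ¬R = 4/7 ∨ 3/7 = 4/7
Q → P = 6/7 → 4/7 = 5/7
¬(Q → P) = ¬5/7 = 2/7
¬(Q → P) → P = 2/7 → 4/7 = 1
(P ∨ ¬R) ↔ (¬(Q → P) → P) = 4/7 ↔ 1 = 4/7
Q ∨ Q = 6/7 ∨ 6/7 = 6/7
¬(Q ∨ Q) = ¬6/7 = 1/7
¬P = ¬4/7 = 3/7
R → Q = 4/7 → 6/7 = 1
¬P → (R → Q) = 3/7 → 1 = 1
¬(Q ∨ Q) → (¬P → (R → Q)) = 1/7 → 1 = 1
¬(¬(Q ∨ Q) → (¬P → (R → Q))) = ¬1 = 0
((P ∨ ¬R) ↔ (¬(Q → P) → P)) ∨ ¬(¬(Q ∨ Q) → (¬P → (R → Q))) = 4/7 ∨ 0 = 4/7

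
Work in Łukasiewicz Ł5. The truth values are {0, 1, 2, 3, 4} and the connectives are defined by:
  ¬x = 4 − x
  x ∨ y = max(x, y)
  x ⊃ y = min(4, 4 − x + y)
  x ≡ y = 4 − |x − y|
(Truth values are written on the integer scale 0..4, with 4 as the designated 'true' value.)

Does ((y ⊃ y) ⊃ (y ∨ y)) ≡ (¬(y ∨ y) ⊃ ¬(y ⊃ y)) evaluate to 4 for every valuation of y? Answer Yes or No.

y = 0 ↦ 4
y = 1 ↦ 4
y = 2 ↦ 4
y = 3 ↦ 4
y = 4 ↦ 4
Every assignment gives a value ≥ 4.

Yes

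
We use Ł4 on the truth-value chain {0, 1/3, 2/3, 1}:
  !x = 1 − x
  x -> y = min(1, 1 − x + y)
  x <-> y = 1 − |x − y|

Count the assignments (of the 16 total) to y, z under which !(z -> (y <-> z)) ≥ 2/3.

y = 0, z = 0 ↦ 0  <
y = 0, z = 1/3 ↦ 0  <
y = 0, z = 2/3 ↦ 1/3  <
y = 0, z = 1 ↦ 1  ≥
y = 1/3, z = 0 ↦ 0  <
y = 1/3, z = 1/3 ↦ 0  <
y = 1/3, z = 2/3 ↦ 0  <
y = 1/3, z = 1 ↦ 2/3  ≥
y = 2/3, z = 0 ↦ 0  <
y = 2/3, z = 1/3 ↦ 0  <
y = 2/3, z = 2/3 ↦ 0  <
y = 2/3, z = 1 ↦ 1/3  <
y = 1, z = 0 ↦ 0  <
y = 1, z = 1/3 ↦ 0  <
y = 1, z = 2/3 ↦ 0  <
y = 1, z = 1 ↦ 0  <
So 2 of the 16 assignments meet the threshold.

2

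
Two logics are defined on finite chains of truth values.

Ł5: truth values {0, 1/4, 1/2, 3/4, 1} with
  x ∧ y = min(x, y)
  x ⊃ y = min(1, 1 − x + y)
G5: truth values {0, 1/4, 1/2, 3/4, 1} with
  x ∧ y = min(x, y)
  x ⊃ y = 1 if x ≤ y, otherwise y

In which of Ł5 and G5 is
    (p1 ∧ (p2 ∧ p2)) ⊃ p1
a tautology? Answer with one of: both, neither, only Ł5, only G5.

both

In Ł5: every assignment gives 1 — tautology.
In G5: every assignment gives 1 — tautology.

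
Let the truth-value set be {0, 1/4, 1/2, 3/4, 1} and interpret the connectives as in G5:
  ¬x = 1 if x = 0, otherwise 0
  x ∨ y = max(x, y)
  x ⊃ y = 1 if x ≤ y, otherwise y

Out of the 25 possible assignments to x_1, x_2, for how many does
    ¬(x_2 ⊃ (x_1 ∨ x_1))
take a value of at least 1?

4

value 1: 4 assignments (counts)
value 0: 21 assignments
So 4 of the 25 assignments meet the threshold.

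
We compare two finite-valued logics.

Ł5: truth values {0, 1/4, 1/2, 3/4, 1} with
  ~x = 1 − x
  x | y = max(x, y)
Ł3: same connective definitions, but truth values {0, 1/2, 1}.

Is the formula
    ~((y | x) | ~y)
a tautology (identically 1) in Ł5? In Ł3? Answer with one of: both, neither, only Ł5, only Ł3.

In Ł5: at x = 0, y = 0 the value is 0 — not a tautology.
In Ł3: at x = 0, y = 0 the value is 0 — not a tautology.

neither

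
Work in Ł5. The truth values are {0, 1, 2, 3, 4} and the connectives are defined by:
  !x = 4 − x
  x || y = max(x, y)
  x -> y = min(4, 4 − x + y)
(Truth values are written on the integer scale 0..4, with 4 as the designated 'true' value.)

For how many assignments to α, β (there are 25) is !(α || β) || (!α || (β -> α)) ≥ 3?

24

value 4: 19 assignments (counts)
value 3: 5 assignments (counts)
value 2: 1 assignment
So 24 of the 25 assignments meet the threshold.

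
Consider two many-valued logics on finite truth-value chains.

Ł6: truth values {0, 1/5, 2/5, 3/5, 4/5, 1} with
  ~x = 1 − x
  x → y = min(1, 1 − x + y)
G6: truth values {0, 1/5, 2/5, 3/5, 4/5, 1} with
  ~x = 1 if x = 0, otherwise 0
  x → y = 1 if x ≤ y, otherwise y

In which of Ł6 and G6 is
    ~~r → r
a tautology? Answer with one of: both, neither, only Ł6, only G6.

only Ł6

In Ł6: every assignment gives 1 — tautology.
In G6: at r = 1/5 the value is 1/5 — not a tautology.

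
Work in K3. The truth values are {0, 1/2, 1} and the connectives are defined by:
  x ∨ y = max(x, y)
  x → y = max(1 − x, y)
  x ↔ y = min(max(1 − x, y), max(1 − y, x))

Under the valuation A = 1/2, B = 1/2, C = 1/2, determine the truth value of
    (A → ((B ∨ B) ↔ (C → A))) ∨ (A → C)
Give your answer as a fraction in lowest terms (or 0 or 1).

1/2

B ∨ B = 1/2 ∨ 1/2 = 1/2
C → A = 1/2 → 1/2 = 1/2
(B ∨ B) ↔ (C → A) = 1/2 ↔ 1/2 = 1/2
A → ((B ∨ B) ↔ (C → A)) = 1/2 → 1/2 = 1/2
A → C = 1/2 → 1/2 = 1/2
(A → ((B ∨ B) ↔ (C → A))) ∨ (A → C) = 1/2 ∨ 1/2 = 1/2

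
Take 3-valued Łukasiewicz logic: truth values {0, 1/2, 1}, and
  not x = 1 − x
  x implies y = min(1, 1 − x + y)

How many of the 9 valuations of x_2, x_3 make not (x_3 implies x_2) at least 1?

x_2 = 0, x_3 = 0 ↦ 0  <
x_2 = 0, x_3 = 1/2 ↦ 1/2  <
x_2 = 0, x_3 = 1 ↦ 1  ≥
x_2 = 1/2, x_3 = 0 ↦ 0  <
x_2 = 1/2, x_3 = 1/2 ↦ 0  <
x_2 = 1/2, x_3 = 1 ↦ 1/2  <
x_2 = 1, x_3 = 0 ↦ 0  <
x_2 = 1, x_3 = 1/2 ↦ 0  <
x_2 = 1, x_3 = 1 ↦ 0  <
So 1 of the 9 assignments meets the threshold.

1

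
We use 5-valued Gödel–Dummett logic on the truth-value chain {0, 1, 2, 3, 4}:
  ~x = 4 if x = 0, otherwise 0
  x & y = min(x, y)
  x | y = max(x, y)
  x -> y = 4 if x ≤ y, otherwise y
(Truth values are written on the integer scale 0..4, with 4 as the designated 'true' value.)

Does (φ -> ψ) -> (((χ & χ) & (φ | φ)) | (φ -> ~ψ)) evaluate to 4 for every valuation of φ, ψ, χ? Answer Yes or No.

No

Counterexample: take φ = 1, ψ = 1, χ = 0.
φ -> ψ = 1 -> 1 = 4
χ & χ = 0 & 0 = 0
φ | φ = 1 | 1 = 1
(χ & χ) & (φ | φ) = 0 & 1 = 0
~ψ = ~1 = 0
φ -> ~ψ = 1 -> 0 = 0
((χ & χ) & (φ | φ)) | (φ -> ~ψ) = 0 | 0 = 0
(φ -> ψ) -> (((χ & χ) & (φ | φ)) | (φ -> ~ψ)) = 4 -> 0 = 0
This gives 0 ≠ 4.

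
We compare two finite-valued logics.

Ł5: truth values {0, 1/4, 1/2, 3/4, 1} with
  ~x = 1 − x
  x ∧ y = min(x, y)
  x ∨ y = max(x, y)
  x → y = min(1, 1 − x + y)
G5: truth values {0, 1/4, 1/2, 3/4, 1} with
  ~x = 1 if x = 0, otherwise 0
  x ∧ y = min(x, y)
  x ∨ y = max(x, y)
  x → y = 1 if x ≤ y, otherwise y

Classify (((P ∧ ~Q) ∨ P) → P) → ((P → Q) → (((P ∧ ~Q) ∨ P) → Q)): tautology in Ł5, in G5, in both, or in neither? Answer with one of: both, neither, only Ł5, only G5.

both

In Ł5: every assignment gives 1 — tautology.
In G5: every assignment gives 1 — tautology.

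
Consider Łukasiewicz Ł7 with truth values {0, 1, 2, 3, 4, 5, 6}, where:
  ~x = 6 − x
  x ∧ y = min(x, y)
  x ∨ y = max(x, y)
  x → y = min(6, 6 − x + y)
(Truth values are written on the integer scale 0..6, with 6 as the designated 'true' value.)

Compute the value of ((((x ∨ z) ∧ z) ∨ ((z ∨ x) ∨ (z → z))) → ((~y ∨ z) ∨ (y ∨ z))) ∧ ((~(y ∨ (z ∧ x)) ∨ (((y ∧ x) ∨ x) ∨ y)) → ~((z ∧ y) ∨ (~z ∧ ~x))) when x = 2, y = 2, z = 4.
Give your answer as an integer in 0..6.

4

x ∨ z = 2 ∨ 4 = 4
(x ∨ z) ∧ z = 4 ∧ 4 = 4
z ∨ x = 4 ∨ 2 = 4
z → z = 4 → 4 = 6
(z ∨ x) ∨ (z → z) = 4 ∨ 6 = 6
((x ∨ z) ∧ z) ∨ ((z ∨ x) ∨ (z → z)) = 4 ∨ 6 = 6
~y = ~2 = 4
~y ∨ z = 4 ∨ 4 = 4
y ∨ z = 2 ∨ 4 = 4
(~y ∨ z) ∨ (y ∨ z) = 4 ∨ 4 = 4
(((x ∨ z) ∧ z) ∨ ((z ∨ x) ∨ (z → z))) → ((~y ∨ z) ∨ (y ∨ z)) = 6 → 4 = 4
z ∧ x = 4 ∧ 2 = 2
y ∨ (z ∧ x) = 2 ∨ 2 = 2
~(y ∨ (z ∧ x)) = ~2 = 4
y ∧ x = 2 ∧ 2 = 2
(y ∧ x) ∨ x = 2 ∨ 2 = 2
((y ∧ x) ∨ x) ∨ y = 2 ∨ 2 = 2
~(y ∨ (z ∧ x)) ∨ (((y ∧ x) ∨ x) ∨ y) = 4 ∨ 2 = 4
z ∧ y = 4 ∧ 2 = 2
~z = ~4 = 2
~x = ~2 = 4
~z ∧ ~x = 2 ∧ 4 = 2
(z ∧ y) ∨ (~z ∧ ~x) = 2 ∨ 2 = 2
~((z ∧ y) ∨ (~z ∧ ~x)) = ~2 = 4
(~(y ∨ (z ∧ x)) ∨ (((y ∧ x) ∨ x) ∨ y)) → ~((z ∧ y) ∨ (~z ∧ ~x)) = 4 → 4 = 6
((((x ∨ z) ∧ z) ∨ ((z ∨ x) ∨ (z → z))) → ((~y ∨ z) ∨ (y ∨ z))) ∧ ((~(y ∨ (z ∧ x)) ∨ (((y ∧ x) ∨ x) ∨ y)) → ~((z ∧ y) ∨ (~z ∧ ~x))) = 4 ∧ 6 = 4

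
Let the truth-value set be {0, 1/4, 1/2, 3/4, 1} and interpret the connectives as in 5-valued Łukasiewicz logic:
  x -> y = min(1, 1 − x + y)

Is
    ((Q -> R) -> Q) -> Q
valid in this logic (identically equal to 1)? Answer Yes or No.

No

Counterexample: take Q = 1/4, R = 0.
Q -> R = 1/4 -> 0 = 3/4
(Q -> R) -> Q = 3/4 -> 1/4 = 1/2
((Q -> R) -> Q) -> Q = 1/2 -> 1/4 = 3/4
This gives 3/4 ≠ 1.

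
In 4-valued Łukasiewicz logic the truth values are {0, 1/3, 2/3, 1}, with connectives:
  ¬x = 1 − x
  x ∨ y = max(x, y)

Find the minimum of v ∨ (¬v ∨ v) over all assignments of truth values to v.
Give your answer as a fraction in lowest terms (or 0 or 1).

2/3

Take v = 1/3:
¬v = ¬1/3 = 2/3
¬v ∨ v = 2/3 ∨ 1/3 = 2/3
v ∨ (¬v ∨ v) = 1/3 ∨ 2/3 = 2/3
No assignment yields a value below 2/3, so this is the minimum.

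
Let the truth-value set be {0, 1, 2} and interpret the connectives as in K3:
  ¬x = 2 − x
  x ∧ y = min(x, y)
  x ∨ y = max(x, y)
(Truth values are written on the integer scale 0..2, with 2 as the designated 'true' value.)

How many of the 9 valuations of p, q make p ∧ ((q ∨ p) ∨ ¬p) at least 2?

p = 0, q = 0 ↦ 0  <
p = 0, q = 1 ↦ 0  <
p = 0, q = 2 ↦ 0  <
p = 1, q = 0 ↦ 1  <
p = 1, q = 1 ↦ 1  <
p = 1, q = 2 ↦ 1  <
p = 2, q = 0 ↦ 2  ≥
p = 2, q = 1 ↦ 2  ≥
p = 2, q = 2 ↦ 2  ≥
So 3 of the 9 assignments meet the threshold.

3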